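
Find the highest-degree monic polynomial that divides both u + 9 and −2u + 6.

1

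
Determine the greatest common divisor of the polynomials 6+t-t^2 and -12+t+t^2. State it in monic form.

Apply the Euclidean algorithm:
  -t^2+t+6 = (-1)(t^2+t-12) + (2t-6)
  t^2+t-12 = ((1/2)t+2)(2t-6) + (0)
Last nonzero remainder: 2t-6. Dividing through by 2 gives the monic gcd t-3.

-3+t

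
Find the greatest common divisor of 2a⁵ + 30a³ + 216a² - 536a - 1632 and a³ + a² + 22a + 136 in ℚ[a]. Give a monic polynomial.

Euclidean algorithm in ℚ[a]:
  2a⁵ + 30a³ + 216a² - 536a - 1632 = (2a² - 2a - 12)(a³ + a² + 22a + 136) + (0)
The last nonzero remainder a³ + a² + 22a + 136 is already monic.

a³ + a² + 22a + 136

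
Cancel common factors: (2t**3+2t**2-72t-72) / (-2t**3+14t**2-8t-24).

(-t-6)/(t-2)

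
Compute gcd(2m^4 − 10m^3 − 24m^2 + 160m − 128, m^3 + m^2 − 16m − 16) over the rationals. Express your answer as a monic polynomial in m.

By polynomial division,
  2m^4 − 10m^3 − 24m^2 + 160m − 128 = (2m − 12)(m^3 + m^2 − 16m − 16) + (20m^2 − 320)
  m^3 + m^2 − 16m − 16 = ((1/20)m + 1/20)(20m^2 − 320) + (0)
Last nonzero remainder: 20m^2 − 320. Dividing through by 20 gives the monic gcd m^2 − 16.

m^2 − 16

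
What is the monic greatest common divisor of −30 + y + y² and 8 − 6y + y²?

1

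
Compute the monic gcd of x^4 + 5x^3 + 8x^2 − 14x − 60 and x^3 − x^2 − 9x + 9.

x + 3

Apply the Euclidean algorithm:
  x^4 + 5x^3 + 8x^2 − 14x − 60 = (x + 6)(x^3 − x^2 − 9x + 9) + (23x^2 + 31x − 114)
  x^3 − x^2 − 9x + 9 = ((1/23)x − 54/529)(23x^2 + 31x − 114) + (−(465/529)x − 1395/529)
  23x^2 + 31x − 114 = (−(12167/465)x + 20102/465)(−(465/529)x − 1395/529) + (0)
Last nonzero remainder: −(465/529)x − 1395/529. Dividing through by −465/529 gives the monic gcd x + 3.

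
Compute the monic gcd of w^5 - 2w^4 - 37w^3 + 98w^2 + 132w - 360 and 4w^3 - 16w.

Repeated division with remainder:
  w^5 - 2w^4 - 37w^3 + 98w^2 + 132w - 360 = ((1/4)w^2 - (1/2)w - 33/4)(4w^3 - 16w) + (90w^2 - 360)
  4w^3 - 16w = ((2/45)w)(90w^2 - 360) + (0)
Last nonzero remainder: 90w^2 - 360. Dividing through by 90 gives the monic gcd w^2 - 4.

w^2 - 4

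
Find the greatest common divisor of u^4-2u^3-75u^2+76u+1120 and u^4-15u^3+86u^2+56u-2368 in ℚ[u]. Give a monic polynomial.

u^2-4u-32

By polynomial division,
  u^4-2u^3-75u^2+76u+1120 = (u^4-15u^3+86u^2+56u-2368) + (13u^3-161u^2+20u+3488)
  u^4-15u^3+86u^2+56u-2368 = ((1/13)u-34/169)(13u^3-161u^2+20u+3488) + ((8800/169)u^2-(35200/169)u-281600/169)
  13u^3-161u^2+20u+3488 = ((2197/8800)u-18421/8800)((8800/169)u^2-(35200/169)u-281600/169) + (0)
Last nonzero remainder: (8800/169)u^2-(35200/169)u-281600/169. Dividing through by 8800/169 gives the monic gcd u^2-4u-32.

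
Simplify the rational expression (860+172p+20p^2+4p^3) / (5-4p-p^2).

Apply the Euclidean algorithm:
  4p^3+20p^2+172p+860 = (-4p-4)(-p^2-4p+5) + (176p+880)
  -p^2-4p+5 = (-(1/176)p+1/176)(176p+880) + (0)
Last nonzero remainder: 176p+880. Dividing through by 176 gives the monic gcd p+5.
Cancel p+5 from numerator and denominator to get the reduced form.

(-172-4p^2)/(-1+p)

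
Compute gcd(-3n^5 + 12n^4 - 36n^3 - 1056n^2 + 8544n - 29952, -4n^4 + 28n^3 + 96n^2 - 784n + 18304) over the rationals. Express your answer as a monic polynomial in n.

By polynomial division,
  -3n^5 + 12n^4 - 36n^3 - 1056n^2 + 8544n - 29952 = ((3/4)n + 9/4)(-4n^4 + 28n^3 + 96n^2 - 784n + 18304) + (-171n^3 - 684n^2 - 3420n - 71136)
  -4n^4 + 28n^3 + 96n^2 - 784n + 18304 = ((4/171)n - 44/171)(-171n^3 - 684n^2 - 3420n - 71136) + (0)
Last nonzero remainder: -171n^3 - 684n^2 - 3420n - 71136. Dividing through by -171 gives the monic gcd n^3 + 4n^2 + 20n + 416.

n^3 + 4n^2 + 20n + 416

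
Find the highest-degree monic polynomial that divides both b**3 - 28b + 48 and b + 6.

b + 6

By polynomial division,
  b**3 - 28b + 48 = (b**2 - 6b + 8)(b + 6) + (0)
The last nonzero remainder b + 6 is already monic.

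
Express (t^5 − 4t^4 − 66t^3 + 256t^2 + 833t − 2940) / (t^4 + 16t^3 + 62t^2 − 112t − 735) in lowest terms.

Repeated division with remainder:
  t^5 − 4t^4 − 66t^3 + 256t^2 + 833t − 2940 = (t − 20)(t^4 + 16t^3 + 62t^2 − 112t − 735) + (192t^3 + 1608t^2 − 672t − 17640)
  t^4 + 16t^3 + 62t^2 − 112t − 735 = ((1/192)t + 61/1536)(192t^3 + 1608t^2 − 672t − 17640) + ((105/64)t^2 + (105/16)t − 2205/64)
  192t^3 + 1608t^2 − 672t − 17640 = ((4096/35)t + 512)((105/64)t^2 + (105/16)t − 2205/64) + (0)
Last nonzero remainder: (105/64)t^2 + (105/16)t − 2205/64. Dividing through by 105/64 gives the monic gcd t^2 + 4t − 21.
Cancel t^2 + 4t − 21 from numerator and denominator to get the reduced form.

(t^3 − 8t^2 − 13t + 140)/(t^2 + 12t + 35)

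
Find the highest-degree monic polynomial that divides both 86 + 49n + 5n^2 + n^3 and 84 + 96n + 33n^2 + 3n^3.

Repeated division with remainder:
  n^3 + 5n^2 + 49n + 86 = (1/3)(3n^3 + 33n^2 + 96n + 84) + (-6n^2 + 17n + 58)
  3n^3 + 33n^2 + 96n + 84 = (-(1/2)n - 83/12)(-6n^2 + 17n + 58) + ((2911/12)n + 2911/6)
  -6n^2 + 17n + 58 = (-(72/2911)n + 348/2911)((2911/12)n + 2911/6) + (0)
Last nonzero remainder: (2911/12)n + 2911/6. Dividing through by 2911/12 gives the monic gcd n + 2.

2 + n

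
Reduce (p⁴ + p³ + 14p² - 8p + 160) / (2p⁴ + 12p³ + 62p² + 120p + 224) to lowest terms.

Apply the Euclidean algorithm:
  p⁴ + p³ + 14p² - 8p + 160 = (1/2)(2p⁴ + 12p³ + 62p² + 120p + 224) + (-5p³ - 17p² - 68p + 48)
  2p⁴ + 12p³ + 62p² + 120p + 224 = (-(2/5)p - 26/25)(-5p³ - 17p² - 68p + 48) + ((428/25)p² + (1712/25)p + 6848/25)
  -5p³ - 17p² - 68p + 48 = (-(125/428)p + 75/428)((428/25)p² + (1712/25)p + 6848/25) + (0)
Last nonzero remainder: (428/25)p² + (1712/25)p + 6848/25. Dividing through by 428/25 gives the monic gcd p² + 4p + 16.
Cancel p² + 4p + 16 from numerator and denominator to get the reduced form.

(p² - 3p + 10)/(2p² + 4p + 14)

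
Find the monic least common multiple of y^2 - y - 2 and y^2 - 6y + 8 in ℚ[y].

y^3 - 5y^2 + 2y + 8

Apply the Euclidean algorithm:
  y^2 - y - 2 = (y^2 - 6y + 8) + (5y - 10)
  y^2 - 6y + 8 = ((1/5)y - 4/5)(5y - 10) + (0)
Last nonzero remainder: 5y - 10. Dividing through by 5 gives the monic gcd y - 2.
Then lcm(f, g) = f·g / gcd(f, g); expanding and making the result monic gives the answer.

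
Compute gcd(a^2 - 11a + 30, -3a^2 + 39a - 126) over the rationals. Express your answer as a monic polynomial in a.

a - 6

Euclidean algorithm in ℚ[a]:
  a^2 - 11a + 30 = (-1/3)(-3a^2 + 39a - 126) + (2a - 12)
  -3a^2 + 39a - 126 = (-(3/2)a + 21/2)(2a - 12) + (0)
Last nonzero remainder: 2a - 12. Dividing through by 2 gives the monic gcd a - 6.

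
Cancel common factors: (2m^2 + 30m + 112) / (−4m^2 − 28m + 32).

(−m − 7)/(2m − 2)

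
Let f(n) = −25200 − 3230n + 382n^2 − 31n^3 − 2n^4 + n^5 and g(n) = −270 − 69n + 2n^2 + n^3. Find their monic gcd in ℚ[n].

−45 − 4n + n^2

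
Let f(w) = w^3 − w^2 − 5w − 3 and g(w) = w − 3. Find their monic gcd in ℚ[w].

w − 3

Euclidean algorithm in ℚ[w]:
  w^3 − w^2 − 5w − 3 = (w^2 + 2w + 1)(w − 3) + (0)
The last nonzero remainder w − 3 is already monic.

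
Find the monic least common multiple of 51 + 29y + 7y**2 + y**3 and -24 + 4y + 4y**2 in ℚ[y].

-102 - 7y + 15y**2 + 5y**3 + y**4

Apply the Euclidean algorithm:
  y**3 + 7y**2 + 29y + 51 = ((1/4)y + 3/2)(4y**2 + 4y - 24) + (29y + 87)
  4y**2 + 4y - 24 = ((4/29)y - 8/29)(29y + 87) + (0)
Last nonzero remainder: 29y + 87. Dividing through by 29 gives the monic gcd y + 3.
Then lcm(f, g) = f·g / gcd(f, g); expanding and making the result monic gives the answer.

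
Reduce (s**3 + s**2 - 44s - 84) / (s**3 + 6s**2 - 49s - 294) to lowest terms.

(s + 2)/(s + 7)

Apply the Euclidean algorithm:
  s**3 + s**2 - 44s - 84 = (s**3 + 6s**2 - 49s - 294) + (-5s**2 + 5s + 210)
  s**3 + 6s**2 - 49s - 294 = (-(1/5)s - 7/5)(-5s**2 + 5s + 210) + (0)
Last nonzero remainder: -5s**2 + 5s + 210. Dividing through by -5 gives the monic gcd s**2 - s - 42.
Cancel s**2 - s - 42 from numerator and denominator to get the reduced form.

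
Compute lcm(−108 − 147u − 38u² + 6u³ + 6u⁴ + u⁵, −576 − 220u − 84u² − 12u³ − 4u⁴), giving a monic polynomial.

Apply the Euclidean algorithm:
  u⁵ + 6u⁴ + 6u³ − 38u² − 147u − 108 = (−(1/4)u − 3/4)(−4u⁴ − 12u³ − 84u² − 220u − 576) + (−24u³ − 156u² − 456u − 540)
  −4u⁴ − 12u³ − 84u² − 220u − 576 = ((1/6)u − 7/12)(−24u³ − 156u² − 456u − 540) + (−99u² − 396u − 891)
  −24u³ − 156u² − 456u − 540 = ((8/33)u + 20/33)(−99u² − 396u − 891) + (0)
Last nonzero remainder: −99u² − 396u − 891. Dividing through by −99 gives the monic gcd u² + 4u + 9.
Then lcm(f, g) = f·g / gcd(f, g); expanding and making the result monic gives the answer.

−1728 − 2244u − 569u² − 13u³ + 52u⁴ + 16u⁵ + 5u⁶ + u⁷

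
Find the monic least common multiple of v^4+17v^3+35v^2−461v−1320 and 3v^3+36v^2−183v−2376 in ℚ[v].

v^6+18v^5−20v^4−1650v^3−4301v^2+31872v+95040

Repeated division with remainder:
  v^4+17v^3+35v^2−461v−1320 = ((1/3)v+5/3)(3v^3+36v^2−183v−2376) + (36v^2+636v+2640)
  3v^3+36v^2−183v−2376 = ((1/12)v−17/36)(36v^2+636v+2640) + (−(308/3)v−3388/3)
  36v^2+636v+2640 = (−(27/77)v−180/77)(−(308/3)v−3388/3) + (0)
Last nonzero remainder: −(308/3)v−3388/3. Dividing through by −308/3 gives the monic gcd v+11.
Then lcm(f, g) = f·g / gcd(f, g); expanding and making the result monic gives the answer.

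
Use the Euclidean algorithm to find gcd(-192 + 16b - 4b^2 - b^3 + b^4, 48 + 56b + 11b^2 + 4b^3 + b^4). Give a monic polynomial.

48 + 8b + 3b^2 + b^3

Repeated division with remainder:
  b^4 - b^3 - 4b^2 + 16b - 192 = (b^4 + 4b^3 + 11b^2 + 56b + 48) + (-5b^3 - 15b^2 - 40b - 240)
  b^4 + 4b^3 + 11b^2 + 56b + 48 = (-(1/5)b - 1/5)(-5b^3 - 15b^2 - 40b - 240) + (0)
Last nonzero remainder: -5b^3 - 15b^2 - 40b - 240. Dividing through by -5 gives the monic gcd b^3 + 3b^2 + 8b + 48.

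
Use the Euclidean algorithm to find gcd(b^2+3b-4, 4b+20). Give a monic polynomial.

1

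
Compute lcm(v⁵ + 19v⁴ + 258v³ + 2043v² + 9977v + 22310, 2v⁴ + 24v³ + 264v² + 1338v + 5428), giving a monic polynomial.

v⁷ + 22v⁶ + 374v⁵ + 3938v⁴ + 31328v³ + 172778v² + 655573v + 1316290

Euclidean algorithm in ℚ[v]:
  v⁵ + 19v⁴ + 258v³ + 2043v² + 9977v + 22310 = ((1/2)v + 7/2)(2v⁴ + 24v³ + 264v² + 1338v + 5428) + (42v³ + 450v² + 2580v + 3312)
  2v⁴ + 24v³ + 264v² + 1338v + 5428 = ((1/21)v + 3/49)(42v³ + 450v² + 2580v + 3312) + ((5566/49)v² + (50094/49)v + 256036/49)
  42v³ + 450v² + 2580v + 3312 = ((1029/2783)v + 1764/2783)((5566/49)v² + (50094/49)v + 256036/49) + (0)
Last nonzero remainder: (5566/49)v² + (50094/49)v + 256036/49. Dividing through by 5566/49 gives the monic gcd v² + 9v + 46.
Then lcm(f, g) = f·g / gcd(f, g); expanding and making the result monic gives the answer.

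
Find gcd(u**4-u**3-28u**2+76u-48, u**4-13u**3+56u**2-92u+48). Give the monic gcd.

u**3-7u**2+14u-8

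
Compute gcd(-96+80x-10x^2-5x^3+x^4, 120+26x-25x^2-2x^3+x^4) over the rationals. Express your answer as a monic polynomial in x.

-12+x+x^2

Repeated division with remainder:
  x^4-5x^3-10x^2+80x-96 = (x^4-2x^3-25x^2+26x+120) + (-3x^3+15x^2+54x-216)
  x^4-2x^3-25x^2+26x+120 = (-(1/3)x-1)(-3x^3+15x^2+54x-216) + (8x^2+8x-96)
  -3x^3+15x^2+54x-216 = (-(3/8)x+9/4)(8x^2+8x-96) + (0)
Last nonzero remainder: 8x^2+8x-96. Dividing through by 8 gives the monic gcd x^2+x-12.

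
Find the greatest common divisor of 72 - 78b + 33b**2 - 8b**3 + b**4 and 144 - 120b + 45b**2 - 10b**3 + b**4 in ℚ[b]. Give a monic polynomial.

Euclidean algorithm in ℚ[b]:
  b**4 - 8b**3 + 33b**2 - 78b + 72 = (b**4 - 10b**3 + 45b**2 - 120b + 144) + (2b**3 - 12b**2 + 42b - 72)
  b**4 - 10b**3 + 45b**2 - 120b + 144 = ((1/2)b - 2)(2b**3 - 12b**2 + 42b - 72) + (0)
Last nonzero remainder: 2b**3 - 12b**2 + 42b - 72. Dividing through by 2 gives the monic gcd b**3 - 6b**2 + 21b - 36.

-36 + 21b - 6b**2 + b**3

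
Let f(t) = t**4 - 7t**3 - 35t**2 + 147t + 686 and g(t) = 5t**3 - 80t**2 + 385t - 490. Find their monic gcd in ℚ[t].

t**2 - 14t + 49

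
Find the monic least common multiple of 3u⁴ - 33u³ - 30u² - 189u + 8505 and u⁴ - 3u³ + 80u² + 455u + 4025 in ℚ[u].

u⁶ - 21u⁵ + 215u⁴ - 1228u³ + 2315u² - 35595u + 326025

By polynomial division,
  3u⁴ - 33u³ - 30u² - 189u + 8505 = (3)(u⁴ - 3u³ + 80u² + 455u + 4025) + (-24u³ - 270u² - 1554u - 3570)
  u⁴ - 3u³ + 80u² + 455u + 4025 = (-(1/24)u + 19/32)(-24u³ - 270u² - 1554u - 3570) + ((2809/16)u² + (19663/16)u + 98315/16)
  -24u³ - 270u² - 1554u - 3570 = (-(384/2809)u - 1632/2809)((2809/16)u² + (19663/16)u + 98315/16) + (0)
Last nonzero remainder: (2809/16)u² + (19663/16)u + 98315/16. Dividing through by 2809/16 gives the monic gcd u² + 7u + 35.
Then lcm(f, g) = f·g / gcd(f, g); expanding and making the result monic gives the answer.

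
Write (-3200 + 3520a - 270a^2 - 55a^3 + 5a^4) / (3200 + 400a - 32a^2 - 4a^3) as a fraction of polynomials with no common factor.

Repeated division with remainder:
  5a^4 - 55a^3 - 270a^2 + 3520a - 3200 = (-(5/4)a + 95/4)(-4a^3 - 32a^2 + 400a + 3200) + (990a^2 - 1980a - 79200)
  -4a^3 - 32a^2 + 400a + 3200 = (-(2/495)a - 4/99)(990a^2 - 1980a - 79200) + (0)
Last nonzero remainder: 990a^2 - 1980a - 79200. Dividing through by 990 gives the monic gcd a^2 - 2a - 80.
Cancel a^2 - 2a - 80 from numerator and denominator to get the reduced form.

(-40 + 45a - 5a^2)/(40 + 4a)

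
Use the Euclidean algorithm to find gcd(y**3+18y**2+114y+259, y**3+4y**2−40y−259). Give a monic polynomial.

Euclidean algorithm in ℚ[y]:
  y**3+18y**2+114y+259 = (y**3+4y**2−40y−259) + (14y**2+154y+518)
  y**3+4y**2−40y−259 = ((1/14)y−1/2)(14y**2+154y+518) + (0)
Last nonzero remainder: 14y**2+154y+518. Dividing through by 14 gives the monic gcd y**2+11y+37.

y**2+11y+37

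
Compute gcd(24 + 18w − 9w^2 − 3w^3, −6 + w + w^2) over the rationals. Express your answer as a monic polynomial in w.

Apply the Euclidean algorithm:
  −3w^3 − 9w^2 + 18w + 24 = (−3w − 6)(w^2 + w − 6) + (6w − 12)
  w^2 + w − 6 = ((1/6)w + 1/2)(6w − 12) + (0)
Last nonzero remainder: 6w − 12. Dividing through by 6 gives the monic gcd w − 2.

−2 + w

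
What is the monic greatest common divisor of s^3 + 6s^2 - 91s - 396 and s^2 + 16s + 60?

Apply the Euclidean algorithm:
  s^3 + 6s^2 - 91s - 396 = (s - 10)(s^2 + 16s + 60) + (9s + 204)
  s^2 + 16s + 60 = ((1/9)s - 20/27)(9s + 204) + (1900/9)
  9s + 204 = ((81/1900)s + 459/475)(1900/9) + (0)
The last nonzero remainder is the constant 1900/9, so the polynomials are coprime and gcd = 1.

1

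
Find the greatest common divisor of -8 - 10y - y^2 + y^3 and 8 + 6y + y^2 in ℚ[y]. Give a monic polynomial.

By polynomial division,
  y^3 - y^2 - 10y - 8 = (y - 7)(y^2 + 6y + 8) + (24y + 48)
  y^2 + 6y + 8 = ((1/24)y + 1/6)(24y + 48) + (0)
Last nonzero remainder: 24y + 48. Dividing through by 24 gives the monic gcd y + 2.

2 + y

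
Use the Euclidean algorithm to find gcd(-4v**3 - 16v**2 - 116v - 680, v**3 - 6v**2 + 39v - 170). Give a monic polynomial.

v**2 - v + 34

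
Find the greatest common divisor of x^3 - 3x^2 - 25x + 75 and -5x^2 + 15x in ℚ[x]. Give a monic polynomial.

x - 3

Repeated division with remainder:
  x^3 - 3x^2 - 25x + 75 = (-(1/5)x)(-5x^2 + 15x) + (-25x + 75)
  -5x^2 + 15x = ((1/5)x)(-25x + 75) + (0)
Last nonzero remainder: -25x + 75. Dividing through by -25 gives the monic gcd x - 3.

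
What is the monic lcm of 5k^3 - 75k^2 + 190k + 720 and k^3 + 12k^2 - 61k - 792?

k^5 + 5k^4 - 163k^3 - 581k^2 + 6642k + 14256

Repeated division with remainder:
  5k^3 - 75k^2 + 190k + 720 = (5)(k^3 + 12k^2 - 61k - 792) + (-135k^2 + 495k + 4680)
  k^3 + 12k^2 - 61k - 792 = (-(1/135)k - 47/405)(-135k^2 + 495k + 4680) + ((280/9)k - 2240/9)
  -135k^2 + 495k + 4680 = (-(243/56)k - 1053/56)((280/9)k - 2240/9) + (0)
Last nonzero remainder: (280/9)k - 2240/9. Dividing through by 280/9 gives the monic gcd k - 8.
Then lcm(f, g) = f·g / gcd(f, g); expanding and making the result monic gives the answer.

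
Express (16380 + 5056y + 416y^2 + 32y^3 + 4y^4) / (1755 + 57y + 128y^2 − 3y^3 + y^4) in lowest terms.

(140 + 48y + 4y^2)/(15 + y + y^2)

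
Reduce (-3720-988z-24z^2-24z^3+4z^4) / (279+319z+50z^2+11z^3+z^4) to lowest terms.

By polynomial division,
  4z^4-24z^3-24z^2-988z-3720 = (4)(z^4+11z^3+50z^2+319z+279) + (-68z^3-224z^2-2264z-4836)
  z^4+11z^3+50z^2+319z+279 = (-(1/68)z-131/1156)(-68z^3-224z^2-2264z-4836) + (-(2508/289)z^2-(2508/289)z-77748/289)
  -68z^3-224z^2-2264z-4836 = ((4913/627)z+3757/209)(-(2508/289)z^2-(2508/289)z-77748/289) + (0)
Last nonzero remainder: -(2508/289)z^2-(2508/289)z-77748/289. Dividing through by -2508/289 gives the monic gcd z^2+z+31.
Cancel z^2+z+31 from numerator and denominator to get the reduced form.

(-120-28z+4z^2)/(9+10z+z^2)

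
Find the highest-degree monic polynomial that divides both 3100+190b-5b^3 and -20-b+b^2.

Apply the Euclidean algorithm:
  -5b^3+190b+3100 = (-5b-5)(b^2-b-20) + (85b+3000)
  b^2-b-20 = ((1/85)b-617/1445)(85b+3000) + (364420/289)
  85b+3000 = ((4913/72884)b+43350/18221)(364420/289) + (0)
The last nonzero remainder is the constant 364420/289, so the polynomials are coprime and gcd = 1.

1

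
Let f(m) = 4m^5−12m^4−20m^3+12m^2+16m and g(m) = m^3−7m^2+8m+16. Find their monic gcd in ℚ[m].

m^2−3m−4

Apply the Euclidean algorithm:
  4m^5−12m^4−20m^3+12m^2+16m = (4m^2+16m+60)(m^3−7m^2+8m+16) + (240m^2−720m−960)
  m^3−7m^2+8m+16 = ((1/240)m−1/60)(240m^2−720m−960) + (0)
Last nonzero remainder: 240m^2−720m−960. Dividing through by 240 gives the monic gcd m^2−3m−4.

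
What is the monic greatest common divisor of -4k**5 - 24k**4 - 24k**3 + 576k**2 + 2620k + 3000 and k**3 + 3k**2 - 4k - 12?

k**2 + 5k + 6

By polynomial division,
  -4k**5 - 24k**4 - 24k**3 + 576k**2 + 2620k + 3000 = (-4k**2 - 12k - 4)(k**3 + 3k**2 - 4k - 12) + (492k**2 + 2460k + 2952)
  k**3 + 3k**2 - 4k - 12 = ((1/492)k - 1/246)(492k**2 + 2460k + 2952) + (0)
Last nonzero remainder: 492k**2 + 2460k + 2952. Dividing through by 492 gives the monic gcd k**2 + 5k + 6.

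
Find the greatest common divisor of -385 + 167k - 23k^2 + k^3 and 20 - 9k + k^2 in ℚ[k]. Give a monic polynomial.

Apply the Euclidean algorithm:
  k^3 - 23k^2 + 167k - 385 = (k - 14)(k^2 - 9k + 20) + (21k - 105)
  k^2 - 9k + 20 = ((1/21)k - 4/21)(21k - 105) + (0)
Last nonzero remainder: 21k - 105. Dividing through by 21 gives the monic gcd k - 5.

-5 + k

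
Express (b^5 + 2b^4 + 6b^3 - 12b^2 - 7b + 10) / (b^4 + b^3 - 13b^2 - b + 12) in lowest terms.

Euclidean algorithm in ℚ[b]:
  b^5 + 2b^4 + 6b^3 - 12b^2 - 7b + 10 = (b + 1)(b^4 + b^3 - 13b^2 - b + 12) + (18b^3 + 2b^2 - 18b - 2)
  b^4 + b^3 - 13b^2 - b + 12 = ((1/18)b + 4/81)(18b^3 + 2b^2 - 18b - 2) + (-(980/81)b^2 + 980/81)
  18b^3 + 2b^2 - 18b - 2 = (-(729/490)b - 81/490)(-(980/81)b^2 + 980/81) + (0)
Last nonzero remainder: -(980/81)b^2 + 980/81. Dividing through by -980/81 gives the monic gcd b^2 - 1.
Cancel b^2 - 1 from numerator and denominator to get the reduced form.

(b^3 + 2b^2 + 7b - 10)/(b^2 + b - 12)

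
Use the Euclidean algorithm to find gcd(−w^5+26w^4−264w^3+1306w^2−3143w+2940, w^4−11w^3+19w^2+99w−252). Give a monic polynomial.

w^3−14w^2+61w−84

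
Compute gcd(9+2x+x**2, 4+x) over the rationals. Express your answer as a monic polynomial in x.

Apply the Euclidean algorithm:
  x**2+2x+9 = (x-2)(x+4) + (17)
  x+4 = ((1/17)x+4/17)(17) + (0)
The last nonzero remainder is the constant 17, so the polynomials are coprime and gcd = 1.

1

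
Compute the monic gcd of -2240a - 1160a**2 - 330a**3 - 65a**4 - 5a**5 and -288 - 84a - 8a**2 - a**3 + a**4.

16 + 2a + a**2

Euclidean algorithm in ℚ[a]:
  -5a**5 - 65a**4 - 330a**3 - 1160a**2 - 2240a = (-5a - 70)(a**4 - a**3 - 8a**2 - 84a - 288) + (-440a**3 - 2140a**2 - 9560a - 20160)
  a**4 - a**3 - 8a**2 - 84a - 288 = (-(1/440)a + 129/9680)(-440a**3 - 2140a**2 - 9560a - 20160) + (-(585/484)a**2 - (585/242)a - 2340/121)
  -440a**3 - 2140a**2 - 9560a - 20160 = ((42592/117)a + 13552/13)(-(585/484)a**2 - (585/242)a - 2340/121) + (0)
Last nonzero remainder: -(585/484)a**2 - (585/242)a - 2340/121. Dividing through by -585/484 gives the monic gcd a**2 + 2a + 16.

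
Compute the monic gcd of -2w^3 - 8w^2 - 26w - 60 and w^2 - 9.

Euclidean algorithm in ℚ[w]:
  -2w^3 - 8w^2 - 26w - 60 = (-2w - 8)(w^2 - 9) + (-44w - 132)
  w^2 - 9 = (-(1/44)w + 3/44)(-44w - 132) + (0)
Last nonzero remainder: -44w - 132. Dividing through by -44 gives the monic gcd w + 3.

w + 3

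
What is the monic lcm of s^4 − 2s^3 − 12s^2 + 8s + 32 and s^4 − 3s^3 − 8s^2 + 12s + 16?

s^5 − s^4 − 14s^3 − 4s^2 + 40s + 32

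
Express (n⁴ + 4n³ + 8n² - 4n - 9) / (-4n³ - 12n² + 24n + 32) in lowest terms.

(-n³ - 3n² - 5n + 9)/(4n² + 8n - 32)

Apply the Euclidean algorithm:
  n⁴ + 4n³ + 8n² - 4n - 9 = (-(1/4)n - 1/4)(-4n³ - 12n² + 24n + 32) + (11n² + 10n - 1)
  -4n³ - 12n² + 24n + 32 = (-(4/11)n - 92/121)(11n² + 10n - 1) + ((3780/121)n + 3780/121)
  11n² + 10n - 1 = ((1331/3780)n - 121/3780)((3780/121)n + 3780/121) + (0)
Last nonzero remainder: (3780/121)n + 3780/121. Dividing through by 3780/121 gives the monic gcd n + 1.
Cancel n + 1 from numerator and denominator to get the reduced form.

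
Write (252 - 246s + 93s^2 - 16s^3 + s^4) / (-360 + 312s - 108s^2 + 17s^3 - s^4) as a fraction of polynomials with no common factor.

By polynomial division,
  s^4 - 16s^3 + 93s^2 - 246s + 252 = (-1)(-s^4 + 17s^3 - 108s^2 + 312s - 360) + (s^3 - 15s^2 + 66s - 108)
  -s^4 + 17s^3 - 108s^2 + 312s - 360 = (-s + 2)(s^3 - 15s^2 + 66s - 108) + (-12s^2 + 72s - 144)
  s^3 - 15s^2 + 66s - 108 = (-(1/12)s + 3/4)(-12s^2 + 72s - 144) + (0)
Last nonzero remainder: -12s^2 + 72s - 144. Dividing through by -12 gives the monic gcd s^2 - 6s + 12.
Cancel s^2 - 6s + 12 from numerator and denominator to get the reduced form.

(-21 + 10s - s^2)/(30 - 11s + s^2)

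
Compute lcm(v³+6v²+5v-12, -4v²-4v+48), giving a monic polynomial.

Euclidean algorithm in ℚ[v]:
  v³+6v²+5v-12 = (-(1/4)v-5/4)(-4v²-4v+48) + (12v+48)
  -4v²-4v+48 = (-(1/3)v+1)(12v+48) + (0)
Last nonzero remainder: 12v+48. Dividing through by 12 gives the monic gcd v+4.
Then lcm(f, g) = f·g / gcd(f, g); expanding and making the result monic gives the answer.

v⁴+3v³-13v²-27v+36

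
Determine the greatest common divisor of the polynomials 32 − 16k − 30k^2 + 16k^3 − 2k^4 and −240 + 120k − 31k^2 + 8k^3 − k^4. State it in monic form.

Euclidean algorithm in ℚ[k]:
  −2k^4 + 16k^3 − 30k^2 − 16k + 32 = (2)(−k^4 + 8k^3 − 31k^2 + 120k − 240) + (32k^2 − 256k + 512)
  −k^4 + 8k^3 − 31k^2 + 120k − 240 = (−(1/32)k^2 − 15/32)(32k^2 − 256k + 512) + (0)
Last nonzero remainder: 32k^2 − 256k + 512. Dividing through by 32 gives the monic gcd k^2 − 8k + 16.

16 − 8k + k^2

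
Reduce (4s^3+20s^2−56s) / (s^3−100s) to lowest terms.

(4s^2+20s−56)/(s^2−100)

Apply the Euclidean algorithm:
  4s^3+20s^2−56s = (4)(s^3−100s) + (20s^2+344s)
  s^3−100s = ((1/20)s−43/50)(20s^2+344s) + ((4896/25)s)
  20s^2+344s = ((125/1224)s+1075/612)((4896/25)s) + (0)
Last nonzero remainder: (4896/25)s. Dividing through by 4896/25 gives the monic gcd s.
Cancel s from numerator and denominator to get the reduced form.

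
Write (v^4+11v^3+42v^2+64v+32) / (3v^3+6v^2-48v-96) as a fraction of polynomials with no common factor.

Apply the Euclidean algorithm:
  v^4+11v^3+42v^2+64v+32 = ((1/3)v+3)(3v^3+6v^2-48v-96) + (40v^2+240v+320)
  3v^3+6v^2-48v-96 = ((3/40)v-3/10)(40v^2+240v+320) + (0)
Last nonzero remainder: 40v^2+240v+320. Dividing through by 40 gives the monic gcd v^2+6v+8.
Cancel v^2+6v+8 from numerator and denominator to get the reduced form.

(v^2+5v+4)/(3v-12)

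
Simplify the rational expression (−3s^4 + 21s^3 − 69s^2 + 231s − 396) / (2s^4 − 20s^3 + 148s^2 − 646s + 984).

Euclidean algorithm in ℚ[s]:
  −3s^4 + 21s^3 − 69s^2 + 231s − 396 = (−3/2)(2s^4 − 20s^3 + 148s^2 − 646s + 984) + (−9s^3 + 153s^2 − 738s + 1080)
  2s^4 − 20s^3 + 148s^2 − 646s + 984 = (−(2/9)s − 14/9)(−9s^3 + 153s^2 − 738s + 1080) + (222s^2 − 1554s + 2664)
  −9s^3 + 153s^2 − 738s + 1080 = (−(3/74)s + 15/37)(222s^2 − 1554s + 2664) + (0)
Last nonzero remainder: 222s^2 − 1554s + 2664. Dividing through by 222 gives the monic gcd s^2 − 7s + 12.
Cancel s^2 − 7s + 12 from numerator and denominator to get the reduced form.

(−3s^2 − 33)/(2s^2 − 6s + 82)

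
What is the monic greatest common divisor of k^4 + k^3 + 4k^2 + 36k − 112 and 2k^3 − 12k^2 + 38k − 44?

k − 2

Euclidean algorithm in ℚ[k]:
  k^4 + k^3 + 4k^2 + 36k − 112 = ((1/2)k + 7/2)(2k^3 − 12k^2 + 38k − 44) + (27k^2 − 75k + 42)
  2k^3 − 12k^2 + 38k − 44 = ((2/27)k − 58/243)(27k^2 − 75k + 42) + ((1376/81)k − 2752/81)
  27k^2 − 75k + 42 = ((2187/1376)k − 1701/1376)((1376/81)k − 2752/81) + (0)
Last nonzero remainder: (1376/81)k − 2752/81. Dividing through by 1376/81 gives the monic gcd k − 2.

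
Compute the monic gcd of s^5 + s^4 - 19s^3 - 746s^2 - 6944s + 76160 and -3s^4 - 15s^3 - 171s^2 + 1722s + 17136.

s^3 - s^2 + 63s - 952

Repeated division with remainder:
  s^5 + s^4 - 19s^3 - 746s^2 - 6944s + 76160 = (-(1/3)s + 4/3)(-3s^4 - 15s^3 - 171s^2 + 1722s + 17136) + (-56s^3 + 56s^2 - 3528s + 53312)
  -3s^4 - 15s^3 - 171s^2 + 1722s + 17136 = ((3/56)s + 9/28)(-56s^3 + 56s^2 - 3528s + 53312) + (0)
Last nonzero remainder: -56s^3 + 56s^2 - 3528s + 53312. Dividing through by -56 gives the monic gcd s^3 - s^2 + 63s - 952.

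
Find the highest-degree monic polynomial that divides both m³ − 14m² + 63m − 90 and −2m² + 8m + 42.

1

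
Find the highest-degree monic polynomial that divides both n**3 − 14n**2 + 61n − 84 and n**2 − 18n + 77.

Euclidean algorithm in ℚ[n]:
  n**3 − 14n**2 + 61n − 84 = (n + 4)(n**2 − 18n + 77) + (56n − 392)
  n**2 − 18n + 77 = ((1/56)n − 11/56)(56n − 392) + (0)
Last nonzero remainder: 56n − 392. Dividing through by 56 gives the monic gcd n − 7.

n − 7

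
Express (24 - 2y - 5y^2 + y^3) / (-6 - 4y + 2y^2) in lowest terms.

(-8 - 2y + y^2)/(2 + 2y)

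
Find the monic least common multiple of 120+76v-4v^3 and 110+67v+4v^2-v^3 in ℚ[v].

1650+1225v+84v^2-74v^3-6v^4+v^5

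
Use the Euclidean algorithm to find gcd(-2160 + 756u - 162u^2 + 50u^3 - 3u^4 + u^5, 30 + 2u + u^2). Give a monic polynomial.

30 + 2u + u^2

By polynomial division,
  u^5 - 3u^4 + 50u^3 - 162u^2 + 756u - 2160 = (u^3 - 5u^2 + 30u - 72)(u^2 + 2u + 30) + (0)
The last nonzero remainder u^2 + 2u + 30 is already monic.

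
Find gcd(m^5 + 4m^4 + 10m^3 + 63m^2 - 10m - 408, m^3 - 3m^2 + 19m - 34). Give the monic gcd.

Euclidean algorithm in ℚ[m]:
  m^5 + 4m^4 + 10m^3 + 63m^2 - 10m - 408 = (m^2 + 7m + 12)(m^3 - 3m^2 + 19m - 34) + (0)
The last nonzero remainder m^3 - 3m^2 + 19m - 34 is already monic.

m^3 - 3m^2 + 19m - 34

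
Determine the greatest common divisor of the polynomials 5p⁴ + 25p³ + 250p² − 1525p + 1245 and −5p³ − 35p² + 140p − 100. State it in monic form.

Apply the Euclidean algorithm:
  5p⁴ + 25p³ + 250p² − 1525p + 1245 = (−p + 2)(−5p³ − 35p² + 140p − 100) + (460p² − 1905p + 1445)
  −5p³ − 35p² + 140p − 100 = (−(1/92)p − 1025/8464)(460p² − 1905p + 1445) + (−(634725/8464)p + 634725/8464)
  460p² − 1905p + 1445 = (−(778688/126945)p + 2446096/126945)(−(634725/8464)p + 634725/8464) + (0)
Last nonzero remainder: −(634725/8464)p + 634725/8464. Dividing through by −634725/8464 gives the monic gcd p − 1.

p − 1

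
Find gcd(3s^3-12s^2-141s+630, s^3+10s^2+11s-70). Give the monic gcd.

By polynomial division,
  3s^3-12s^2-141s+630 = (3)(s^3+10s^2+11s-70) + (-42s^2-174s+840)
  s^3+10s^2+11s-70 = (-(1/42)s-41/294)(-42s^2-174s+840) + ((330/49)s+330/7)
  -42s^2-174s+840 = (-(343/55)s+196/11)((330/49)s+330/7) + (0)
Last nonzero remainder: (330/49)s+330/7. Dividing through by 330/49 gives the monic gcd s+7.

s+7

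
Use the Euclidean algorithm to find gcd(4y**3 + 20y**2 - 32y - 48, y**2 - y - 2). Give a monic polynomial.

y**2 - y - 2

Apply the Euclidean algorithm:
  4y**3 + 20y**2 - 32y - 48 = (4y + 24)(y**2 - y - 2) + (0)
The last nonzero remainder y**2 - y - 2 is already monic.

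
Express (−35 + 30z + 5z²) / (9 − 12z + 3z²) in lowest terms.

(35 + 5z)/(−9 + 3z)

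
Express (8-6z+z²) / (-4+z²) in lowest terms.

(-4+z)/(2+z)

Euclidean algorithm in ℚ[z]:
  z²-6z+8 = (z²-4) + (-6z+12)
  z²-4 = (-(1/6)z-1/3)(-6z+12) + (0)
Last nonzero remainder: -6z+12. Dividing through by -6 gives the monic gcd z-2.
Cancel z-2 from numerator and denominator to get the reduced form.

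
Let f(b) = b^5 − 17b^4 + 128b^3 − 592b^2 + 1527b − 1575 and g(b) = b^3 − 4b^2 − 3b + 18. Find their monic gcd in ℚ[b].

By polynomial division,
  b^5 − 17b^4 + 128b^3 − 592b^2 + 1527b − 1575 = (b^2 − 13b + 79)(b^3 − 4b^2 − 3b + 18) + (−333b^2 + 1998b − 2997)
  b^3 − 4b^2 − 3b + 18 = (−(1/333)b − 2/333)(−333b^2 + 1998b − 2997) + (0)
Last nonzero remainder: −333b^2 + 1998b − 2997. Dividing through by −333 gives the monic gcd b^2 − 6b + 9.

b^2 − 6b + 9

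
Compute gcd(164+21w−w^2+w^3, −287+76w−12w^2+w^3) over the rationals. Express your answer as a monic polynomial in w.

41−5w+w^2

By polynomial division,
  w^3−w^2+21w+164 = (w^3−12w^2+76w−287) + (11w^2−55w+451)
  w^3−12w^2+76w−287 = ((1/11)w−7/11)(11w^2−55w+451) + (0)
Last nonzero remainder: 11w^2−55w+451. Dividing through by 11 gives the monic gcd w^2−5w+41.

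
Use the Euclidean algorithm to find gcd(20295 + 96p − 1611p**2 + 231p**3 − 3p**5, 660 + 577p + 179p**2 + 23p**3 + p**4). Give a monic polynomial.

Apply the Euclidean algorithm:
  −3p**5 + 231p**3 − 1611p**2 + 96p + 20295 = (−3p + 69)(p**4 + 23p**3 + 179p**2 + 577p + 660) + (−819p**3 − 12231p**2 − 37737p − 25245)
  p**4 + 23p**3 + 179p**2 + 577p + 660 = (−(1/819)p − 734/74529)(−819p**3 − 12231p**2 − 37737p − 25245) + ((103230/8281)p**2 + (206460/1183)p + 3406590/8281)
  −819p**3 − 12231p**2 − 37737p − 25245 = (−(753571/11470)p − 140777/2294)((103230/8281)p**2 + (206460/1183)p + 3406590/8281) + (0)
Last nonzero remainder: (103230/8281)p**2 + (206460/1183)p + 3406590/8281. Dividing through by 103230/8281 gives the monic gcd p**2 + 14p + 33.

33 + 14p + p**2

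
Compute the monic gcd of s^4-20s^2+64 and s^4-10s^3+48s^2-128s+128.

Euclidean algorithm in ℚ[s]:
  s^4-20s^2+64 = (s^4-10s^3+48s^2-128s+128) + (10s^3-68s^2+128s-64)
  s^4-10s^3+48s^2-128s+128 = ((1/10)s-8/25)(10s^3-68s^2+128s-64) + ((336/25)s^2-(2016/25)s+2688/25)
  10s^3-68s^2+128s-64 = ((125/168)s-25/42)((336/25)s^2-(2016/25)s+2688/25) + (0)
Last nonzero remainder: (336/25)s^2-(2016/25)s+2688/25. Dividing through by 336/25 gives the monic gcd s^2-6s+8.

s^2-6s+8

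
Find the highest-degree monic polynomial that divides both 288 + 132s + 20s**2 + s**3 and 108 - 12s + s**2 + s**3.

By polynomial division,
  s**3 + 20s**2 + 132s + 288 = (s**3 + s**2 - 12s + 108) + (19s**2 + 144s + 180)
  s**3 + s**2 - 12s + 108 = ((1/19)s - 125/361)(19s**2 + 144s + 180) + ((10248/361)s + 61488/361)
  19s**2 + 144s + 180 = ((6859/10248)s + 1805/1708)((10248/361)s + 61488/361) + (0)
Last nonzero remainder: (10248/361)s + 61488/361. Dividing through by 10248/361 gives the monic gcd s + 6.

6 + s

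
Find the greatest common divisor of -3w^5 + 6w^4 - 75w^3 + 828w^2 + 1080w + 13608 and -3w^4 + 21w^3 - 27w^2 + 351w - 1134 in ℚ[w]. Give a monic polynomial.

w^3 - 4w^2 - 3w - 126

By polynomial division,
  -3w^5 + 6w^4 - 75w^3 + 828w^2 + 1080w + 13608 = (w + 5)(-3w^4 + 21w^3 - 27w^2 + 351w - 1134) + (-153w^3 + 612w^2 + 459w + 19278)
  -3w^4 + 21w^3 - 27w^2 + 351w - 1134 = ((1/51)w - 1/17)(-153w^3 + 612w^2 + 459w + 19278) + (0)
Last nonzero remainder: -153w^3 + 612w^2 + 459w + 19278. Dividing through by -153 gives the monic gcd w^3 - 4w^2 - 3w - 126.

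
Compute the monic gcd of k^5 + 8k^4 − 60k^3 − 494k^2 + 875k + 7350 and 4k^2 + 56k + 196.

k^2 + 14k + 49

Apply the Euclidean algorithm:
  k^5 + 8k^4 − 60k^3 − 494k^2 + 875k + 7350 = ((1/4)k^3 − (3/2)k^2 − (25/4)k + 75/2)(4k^2 + 56k + 196) + (0)
Last nonzero remainder: 4k^2 + 56k + 196. Dividing through by 4 gives the monic gcd k^2 + 14k + 49.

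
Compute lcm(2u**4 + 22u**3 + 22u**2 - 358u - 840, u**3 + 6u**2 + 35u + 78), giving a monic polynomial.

u**6 + 14u**5 + 70u**4 + 140u**3 - 671u**2 - 5914u - 10920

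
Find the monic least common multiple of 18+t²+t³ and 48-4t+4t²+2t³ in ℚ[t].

Euclidean algorithm in ℚ[t]:
  t³+t²+18 = (1/2)(2t³+4t²-4t+48) + (-t²+2t-6)
  2t³+4t²-4t+48 = (-2t-8)(-t²+2t-6) + (0)
Last nonzero remainder: -t²+2t-6. Dividing through by -1 gives the monic gcd t²-2t+6.
Then lcm(f, g) = f·g / gcd(f, g); expanding and making the result monic gives the answer.

72+18t+4t²+5t³+t⁴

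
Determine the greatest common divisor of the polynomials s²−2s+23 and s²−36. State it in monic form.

Euclidean algorithm in ℚ[s]:
  s²−2s+23 = (s²−36) + (−2s+59)
  s²−36 = (−(1/2)s−59/4)(−2s+59) + (3337/4)
  −2s+59 = (−(8/3337)s+236/3337)(3337/4) + (0)
The last nonzero remainder is the constant 3337/4, so the polynomials are coprime and gcd = 1.

1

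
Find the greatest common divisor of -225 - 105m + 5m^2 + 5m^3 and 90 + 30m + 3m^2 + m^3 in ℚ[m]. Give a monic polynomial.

Repeated division with remainder:
  5m^3 + 5m^2 - 105m - 225 = (5)(m^3 + 3m^2 + 30m + 90) + (-10m^2 - 255m - 675)
  m^3 + 3m^2 + 30m + 90 = (-(1/10)m + 9/4)(-10m^2 - 255m - 675) + ((2145/4)m + 6435/4)
  -10m^2 - 255m - 675 = (-(8/429)m - 60/143)((2145/4)m + 6435/4) + (0)
Last nonzero remainder: (2145/4)m + 6435/4. Dividing through by 2145/4 gives the monic gcd m + 3.

3 + m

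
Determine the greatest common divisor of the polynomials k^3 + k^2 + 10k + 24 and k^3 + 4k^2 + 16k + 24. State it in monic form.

Euclidean algorithm in ℚ[k]:
  k^3 + k^2 + 10k + 24 = (k^3 + 4k^2 + 16k + 24) + (−3k^2 − 6k)
  k^3 + 4k^2 + 16k + 24 = (−(1/3)k − 2/3)(−3k^2 − 6k) + (12k + 24)
  −3k^2 − 6k = (−(1/4)k)(12k + 24) + (0)
Last nonzero remainder: 12k + 24. Dividing through by 12 gives the monic gcd k + 2.

k + 2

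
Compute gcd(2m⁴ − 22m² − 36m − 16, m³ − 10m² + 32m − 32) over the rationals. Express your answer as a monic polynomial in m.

m − 4

Repeated division with remainder:
  2m⁴ − 22m² − 36m − 16 = (2m + 20)(m³ − 10m² + 32m − 32) + (114m² − 612m + 624)
  m³ − 10m² + 32m − 32 = ((1/114)m − 44/1083)(114m² − 612m + 624) + ((600/361)m − 2400/361)
  114m² − 612m + 624 = ((6859/100)m − 4693/50)((600/361)m − 2400/361) + (0)
Last nonzero remainder: (600/361)m − 2400/361. Dividing through by 600/361 gives the monic gcd m − 4.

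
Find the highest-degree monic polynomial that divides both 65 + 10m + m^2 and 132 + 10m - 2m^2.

Euclidean algorithm in ℚ[m]:
  m^2 + 10m + 65 = (-1/2)(-2m^2 + 10m + 132) + (15m + 131)
  -2m^2 + 10m + 132 = (-(2/15)m + 412/225)(15m + 131) + (-24272/225)
  15m + 131 = (-(3375/24272)m - 29475/24272)(-24272/225) + (0)
The last nonzero remainder is the constant -24272/225, so the polynomials are coprime and gcd = 1.

1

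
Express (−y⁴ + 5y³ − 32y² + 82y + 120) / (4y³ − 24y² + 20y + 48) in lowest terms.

(−y² + 2y − 30)/(4y − 12)

Euclidean algorithm in ℚ[y]:
  −y⁴ + 5y³ − 32y² + 82y + 120 = (−(1/4)y − 1/4)(4y³ − 24y² + 20y + 48) + (−33y² + 99y + 132)
  4y³ − 24y² + 20y + 48 = (−(4/33)y + 4/11)(−33y² + 99y + 132) + (0)
Last nonzero remainder: −33y² + 99y + 132. Dividing through by −33 gives the monic gcd y² − 3y − 4.
Cancel y² − 3y − 4 from numerator and denominator to get the reduced form.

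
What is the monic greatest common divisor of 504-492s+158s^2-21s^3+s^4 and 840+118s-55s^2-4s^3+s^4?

42-13s+s^2

Euclidean algorithm in ℚ[s]:
  s^4-21s^3+158s^2-492s+504 = (s^4-4s^3-55s^2+118s+840) + (-17s^3+213s^2-610s-336)
  s^4-4s^3-55s^2+118s+840 = (-(1/17)s-145/289)(-17s^3+213s^2-610s-336) + ((4620/289)s^2-(60060/289)s+194040/289)
  -17s^3+213s^2-610s-336 = (-(4913/4620)s-578/1155)((4620/289)s^2-(60060/289)s+194040/289) + (0)
Last nonzero remainder: (4620/289)s^2-(60060/289)s+194040/289. Dividing through by 4620/289 gives the monic gcd s^2-13s+42.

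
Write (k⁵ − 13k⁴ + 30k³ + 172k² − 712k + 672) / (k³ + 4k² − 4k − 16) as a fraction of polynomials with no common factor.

Apply the Euclidean algorithm:
  k⁵ − 13k⁴ + 30k³ + 172k² − 712k + 672 = (k² − 17k + 102)(k³ + 4k² − 4k − 16) + (−288k² − 576k + 2304)
  k³ + 4k² − 4k − 16 = (−(1/288)k − 1/144)(−288k² − 576k + 2304) + (0)
Last nonzero remainder: −288k² − 576k + 2304. Dividing through by −288 gives the monic gcd k² + 2k − 8.
Cancel k² + 2k − 8 from numerator and denominator to get the reduced form.

(k³ − 15k² + 68k − 84)/(k + 2)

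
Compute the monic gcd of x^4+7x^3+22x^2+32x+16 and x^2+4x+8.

x^2+4x+8

By polynomial division,
  x^4+7x^3+22x^2+32x+16 = (x^2+3x+2)(x^2+4x+8) + (0)
The last nonzero remainder x^2+4x+8 is already monic.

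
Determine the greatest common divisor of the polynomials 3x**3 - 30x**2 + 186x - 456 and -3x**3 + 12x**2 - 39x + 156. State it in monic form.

x - 4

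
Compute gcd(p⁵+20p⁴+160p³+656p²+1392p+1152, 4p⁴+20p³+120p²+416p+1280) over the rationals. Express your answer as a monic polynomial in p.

p²+6p+16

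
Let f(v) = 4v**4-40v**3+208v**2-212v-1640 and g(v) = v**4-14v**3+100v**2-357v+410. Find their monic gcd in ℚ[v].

Apply the Euclidean algorithm:
  4v**4-40v**3+208v**2-212v-1640 = (4)(v**4-14v**3+100v**2-357v+410) + (16v**3-192v**2+1216v-3280)
  v**4-14v**3+100v**2-357v+410 = ((1/16)v-1/8)(16v**3-192v**2+1216v-3280) + (0)
Last nonzero remainder: 16v**3-192v**2+1216v-3280. Dividing through by 16 gives the monic gcd v**3-12v**2+76v-205.

v**3-12v**2+76v-205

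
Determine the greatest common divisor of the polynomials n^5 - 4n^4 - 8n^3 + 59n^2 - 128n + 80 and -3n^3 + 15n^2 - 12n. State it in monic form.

Repeated division with remainder:
  n^5 - 4n^4 - 8n^3 + 59n^2 - 128n + 80 = (-(1/3)n^2 - (1/3)n + 7/3)(-3n^3 + 15n^2 - 12n) + (20n^2 - 100n + 80)
  -3n^3 + 15n^2 - 12n = (-(3/20)n)(20n^2 - 100n + 80) + (0)
Last nonzero remainder: 20n^2 - 100n + 80. Dividing through by 20 gives the monic gcd n^2 - 5n + 4.

n^2 - 5n + 4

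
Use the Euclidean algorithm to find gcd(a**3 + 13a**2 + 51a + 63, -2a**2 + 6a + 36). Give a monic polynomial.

a + 3

Apply the Euclidean algorithm:
  a**3 + 13a**2 + 51a + 63 = (-(1/2)a - 8)(-2a**2 + 6a + 36) + (117a + 351)
  -2a**2 + 6a + 36 = (-(2/117)a + 4/39)(117a + 351) + (0)
Last nonzero remainder: 117a + 351. Dividing through by 117 gives the monic gcd a + 3.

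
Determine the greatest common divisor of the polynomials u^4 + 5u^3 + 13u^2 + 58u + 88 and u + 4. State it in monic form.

u + 4

Apply the Euclidean algorithm:
  u^4 + 5u^3 + 13u^2 + 58u + 88 = (u^3 + u^2 + 9u + 22)(u + 4) + (0)
The last nonzero remainder u + 4 is already monic.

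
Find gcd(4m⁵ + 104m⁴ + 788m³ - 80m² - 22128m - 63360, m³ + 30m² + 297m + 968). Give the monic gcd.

Euclidean algorithm in ℚ[m]:
  4m⁵ + 104m⁴ + 788m³ - 80m² - 22128m - 63360 = (4m² - 16m + 80)(m³ + 30m² + 297m + 968) + (-1600m² - 30400m - 140800)
  m³ + 30m² + 297m + 968 = (-(1/1600)m - 11/1600)(-1600m² - 30400m - 140800) + (0)
Last nonzero remainder: -1600m² - 30400m - 140800. Dividing through by -1600 gives the monic gcd m² + 19m + 88.

m² + 19m + 88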